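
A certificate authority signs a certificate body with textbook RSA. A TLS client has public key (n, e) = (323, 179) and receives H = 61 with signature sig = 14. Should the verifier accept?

Squares mod 323: sig^1≡14, sig^2≡196, sig^4≡302, sig^8≡118, sig^16≡35, sig^32≡256, sig^64≡290, sig^128≡120
179 = 128 + 32 + 16 + 2 + 1, so sig^179 ≡ 120·256·35·196·14 ≡ 262 (mod 323)
sig^179 mod 323 = 262, but H = 61.

reject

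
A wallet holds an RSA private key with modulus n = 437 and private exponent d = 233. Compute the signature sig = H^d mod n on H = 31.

H^2 ≡ 31^2 = 961 ≡ 87
H^4 ≡ 87^2 = 7569 ≡ 140
H^8 ≡ 140^2 = 19600 ≡ 372
H^16 ≡ 372^2 = 138384 ≡ 292
H^32 ≡ 292^2 = 85264 ≡ 49
H^64 ≡ 49^2 = 2401 ≡ 216
H^128 ≡ 216^2 = 46656 ≡ 334
233 = 128 + 64 + 32 + 8 + 1, so H^233 ≡ 334·216·49·372·31 ≡ 179 (mod 437)

179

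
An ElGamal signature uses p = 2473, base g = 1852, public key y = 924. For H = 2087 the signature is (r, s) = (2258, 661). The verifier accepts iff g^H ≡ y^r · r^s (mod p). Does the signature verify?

verifies

Left side g^H mod p:
1852^2 = 3429904 ≡ 2326
1852^4 ≡ 2326^2 = 5410276 ≡ 1825
1852^8 ≡ 1825^2 = 3330625 ≡ 1967
1852^16 ≡ 1967^2 = 3869089 ≡ 1317
1852^32 ≡ 1317^2 = 1734489 ≡ 916
1852^64 ≡ 916^2 = 839056 ≡ 709
1852^128 ≡ 709^2 = 502681 ≡ 662
1852^256 ≡ 662^2 = 438244 ≡ 523
1852^512 ≡ 523^2 = 273529 ≡ 1499
1852^1024 ≡ 1499^2 = 2247001 ≡ 1517
1852^2048 ≡ 1517^2 = 2301289 ≡ 1399
2087 = 2048 + 32 + 4 + 2 + 1, so 1852^2087 ≡ 1399·916·1825·2326·1852 ≡ 2398 (mod 2473)
Right side y^r · r^s mod p:
924^2 = 853776 ≡ 591
924^4 ≡ 591^2 = 349281 ≡ 588
924^8 ≡ 588^2 = 345744 ≡ 1997
924^16 ≡ 1997^2 = 3988009 ≡ 1533
924^32 ≡ 1533^2 = 2350089 ≡ 739
924^64 ≡ 739^2 = 546121 ≡ 2061
924^128 ≡ 2061^2 = 4247721 ≡ 1580
924^256 ≡ 1580^2 = 2496400 ≡ 1143
924^512 ≡ 1143^2 = 1306449 ≡ 705
924^1024 ≡ 705^2 = 497025 ≡ 2425
924^2048 ≡ 2425^2 = 5880625 ≡ 2304
2258 = 2048 + 128 + 64 + 16 + 2, so 924^2258 ≡ 2304·1580·2061·1533·591 ≡ 2021 (mod 2473)
2258^2 = 5098564 ≡ 1711
2258^4 ≡ 1711^2 = 2927521 ≡ 1962
2258^8 ≡ 1962^2 = 3849444 ≡ 1456
2258^16 ≡ 1456^2 = 2119936 ≡ 575
2258^32 ≡ 575^2 = 330625 ≡ 1716
2258^64 ≡ 1716^2 = 2944656 ≡ 1786
2258^128 ≡ 1786^2 = 3189796 ≡ 2099
2258^256 ≡ 2099^2 = 4405801 ≡ 1388
2258^512 ≡ 1388^2 = 1926544 ≡ 77
661 = 512 + 128 + 16 + 4 + 1, so 2258^661 ≡ 77·2099·575·1962·2258 ≡ 1078 (mod 2473)
2021·1078 = 2178638 ≡ 2398 (mod 2473)
2398 ≡ 2398 (mod 2473), so the signature is genuine.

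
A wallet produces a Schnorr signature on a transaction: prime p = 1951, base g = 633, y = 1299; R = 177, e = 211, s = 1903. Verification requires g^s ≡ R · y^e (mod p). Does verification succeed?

fails

g^s mod p:
633^2 = 400689 ≡ 734
633^4 ≡ 734^2 = 538756 ≡ 280
633^8 ≡ 280^2 = 78400 ≡ 360
633^16 ≡ 360^2 = 129600 ≡ 834
633^32 ≡ 834^2 = 695556 ≡ 1000
633^64 ≡ 1000^2 = 1000000 ≡ 1088
633^128 ≡ 1088^2 = 1183744 ≡ 1438
633^256 ≡ 1438^2 = 2067844 ≡ 1735
633^512 ≡ 1735^2 = 3010225 ≡ 1783
633^1024 ≡ 1783^2 = 3179089 ≡ 910
1903 = 1024 + 512 + 256 + 64 + 32 + 8 + 4 + 2 + 1, so 633^1903 ≡ 910·1783·1735·1088·1000·360·280·734·633 ≡ 1493 (mod 1951)
R · y^e mod p:
1299^2 = 1687401 ≡ 1737
1299^4 ≡ 1737^2 = 3017169 ≡ 923
1299^8 ≡ 923^2 = 851929 ≡ 1293
1299^16 ≡ 1293^2 = 1671849 ≡ 1793
1299^32 ≡ 1793^2 = 3214849 ≡ 1552
1299^64 ≡ 1552^2 = 2408704 ≡ 1170
1299^128 ≡ 1170^2 = 1368900 ≡ 1249
211 = 128 + 64 + 16 + 2 + 1, so 1299^211 ≡ 1249·1170·1793·1737·1299 ≡ 1793 (mod 1951)
177·1793 = 317361 ≡ 1299 (mod 1951)
1493 ≠ 1299; the check fails.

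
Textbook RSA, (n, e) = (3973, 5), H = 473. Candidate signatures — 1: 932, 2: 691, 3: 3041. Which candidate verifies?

Candidate 1: Squares mod 3973: 932^1≡932, 932^2≡2510, 932^4≡2895; 5 = 4 + 1, so 932^5 ≡ 2895·932 ≡ 473 (mod 3973)
  → matches H = 473
Candidate 2: Squares mod 3973: 691^1≡691, 691^2≡721, 691^4≡3351; 5 = 4 + 1, so 691^5 ≡ 3351·691 ≡ 3255 (mod 3973)
Candidate 3: Squares mod 3973: 3041^1≡3041, 3041^2≡2510, 3041^4≡2895; 5 = 4 + 1, so 3041^5 ≡ 2895·3041 ≡ 3500 (mod 3973)

1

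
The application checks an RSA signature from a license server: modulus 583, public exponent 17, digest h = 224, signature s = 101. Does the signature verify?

Squares mod 583: s^1≡101, s^2≡290, s^4≡148, s^8≡333, s^16≡119
17 = 16 + 1, so s^17 ≡ 119·101 ≡ 359 (mod 583)
359 ≠ 224, so verification fails.

does not verify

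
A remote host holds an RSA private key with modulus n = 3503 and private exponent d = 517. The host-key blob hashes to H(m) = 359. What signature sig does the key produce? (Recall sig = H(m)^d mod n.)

1652

(H(m))^2 ≡ 359^2 = 128881 ≡ 2773
(H(m))^4 ≡ 2773^2 = 7689529 ≡ 444
(H(m))^8 ≡ 444^2 = 197136 ≡ 968
(H(m))^16 ≡ 968^2 = 937024 ≡ 1723
(H(m))^32 ≡ 1723^2 = 2968729 ≡ 1688
(H(m))^64 ≡ 1688^2 = 2849344 ≡ 1405
(H(m))^128 ≡ 1405^2 = 1974025 ≡ 1836
(H(m))^256 ≡ 1836^2 = 3370896 ≡ 1010
(H(m))^512 ≡ 1010^2 = 1020100 ≡ 727
517 = 512 + 4 + 1, so (H(m))^517 ≡ 727·444·359 ≡ 1652 (mod 3503)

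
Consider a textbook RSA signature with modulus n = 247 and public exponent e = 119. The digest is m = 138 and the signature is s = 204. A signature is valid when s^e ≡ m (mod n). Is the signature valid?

invalid

s^2 ≡ 204^2 = 41616 ≡ 120
s^4 ≡ 120^2 = 14400 ≡ 74
s^8 ≡ 74^2 = 5476 ≡ 42
s^16 ≡ 42^2 = 1764 ≡ 35
s^32 ≡ 35^2 = 1225 ≡ 237
s^64 ≡ 237^2 = 56169 ≡ 100
119 = 64 + 32 + 16 + 4 + 2 + 1, so s^119 ≡ 100·237·35·74·120·204 ≡ 146 (mod 247)
s^119 mod 247 = 146, but m = 138.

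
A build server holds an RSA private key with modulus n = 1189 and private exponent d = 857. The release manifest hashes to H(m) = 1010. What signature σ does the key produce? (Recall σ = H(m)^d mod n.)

716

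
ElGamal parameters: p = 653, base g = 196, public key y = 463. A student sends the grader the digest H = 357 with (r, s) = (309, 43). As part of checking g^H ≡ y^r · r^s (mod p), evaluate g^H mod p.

470

Squares mod 653: 196^1≡196, 196^2≡542, 196^4≡567, 196^8≡213, 196^16≡312, 196^32≡47, 196^64≡250, 196^128≡465, 196^256≡82
357 = 256 + 64 + 32 + 4 + 1, so 196^357 ≡ 82·250·47·567·196 ≡ 470 (mod 653)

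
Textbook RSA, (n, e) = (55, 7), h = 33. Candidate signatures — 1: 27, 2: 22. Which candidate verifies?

Candidate 1: 27^7 mod 55 = 3
Candidate 2: 22^7 mod 55 = 33
  → matches h = 33

2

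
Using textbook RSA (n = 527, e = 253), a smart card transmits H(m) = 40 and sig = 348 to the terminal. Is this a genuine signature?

forged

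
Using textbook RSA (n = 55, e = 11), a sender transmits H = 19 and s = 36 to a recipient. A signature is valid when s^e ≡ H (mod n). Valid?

s^11 mod 55 = 36
The recovered value 36 does not match the digest 19.

no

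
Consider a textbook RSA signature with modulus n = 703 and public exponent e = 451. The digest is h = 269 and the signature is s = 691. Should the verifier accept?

reject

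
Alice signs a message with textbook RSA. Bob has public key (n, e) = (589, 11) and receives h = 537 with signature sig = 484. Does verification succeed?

passes

sig^2 ≡ 484^2 = 234256 ≡ 423
sig^4 ≡ 423^2 = 178929 ≡ 462
sig^8 ≡ 462^2 = 213444 ≡ 226
11 = 8 + 2 + 1, so sig^11 ≡ 226·423·484 ≡ 537 (mod 589)
537 = h, so the signature checks out.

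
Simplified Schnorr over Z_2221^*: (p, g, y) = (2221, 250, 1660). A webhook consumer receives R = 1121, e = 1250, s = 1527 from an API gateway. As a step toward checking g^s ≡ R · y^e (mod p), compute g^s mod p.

250^2 = 62500 ≡ 312
250^4 ≡ 312^2 = 97344 ≡ 1841
250^8 ≡ 1841^2 = 3389281 ≡ 35
250^16 ≡ 35^2 = 1225
250^32 ≡ 1225^2 = 1500625 ≡ 1450
250^64 ≡ 1450^2 = 2102500 ≡ 1434
250^128 ≡ 1434^2 = 2056356 ≡ 1931
250^256 ≡ 1931^2 = 3728761 ≡ 1923
250^512 ≡ 1923^2 = 3697929 ≡ 2185
250^1024 ≡ 2185^2 = 4774225 ≡ 1296
1527 = 1024 + 256 + 128 + 64 + 32 + 16 + 4 + 2 + 1, so 250^1527 ≡ 1296·1923·1931·1434·1450·1225·1841·312·250 ≡ 1641 (mod 2221)

1641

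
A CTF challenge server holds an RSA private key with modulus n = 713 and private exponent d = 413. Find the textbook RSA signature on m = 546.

195

Squares mod 713: m^1≡546, m^2≡82, m^4≡307, m^8≡133, m^16≡577, m^32≡671, m^64≡338, m^128≡164, m^256≡515
413 = 256 + 128 + 16 + 8 + 4 + 1, so m^413 ≡ 515·164·577·133·307·546 ≡ 195 (mod 713)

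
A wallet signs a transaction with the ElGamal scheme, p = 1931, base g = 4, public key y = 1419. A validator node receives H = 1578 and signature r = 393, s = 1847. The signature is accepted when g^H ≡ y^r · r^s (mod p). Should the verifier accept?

Left side g^H mod p:
4^2 = 16
4^4 ≡ 16^2 = 256
4^8 ≡ 256^2 = 65536 ≡ 1813
4^16 ≡ 1813^2 = 3286969 ≡ 407
4^32 ≡ 407^2 = 165649 ≡ 1514
4^64 ≡ 1514^2 = 2292196 ≡ 99
4^128 ≡ 99^2 = 9801 ≡ 146
4^256 ≡ 146^2 = 21316 ≡ 75
4^512 ≡ 75^2 = 5625 ≡ 1763
4^1024 ≡ 1763^2 = 3108169 ≡ 1190
1578 = 1024 + 512 + 32 + 8 + 2, so 4^1578 ≡ 1190·1763·1514·1813·16 ≡ 1121 (mod 1931)
Right side y^r · r^s mod p:
1419^2 = 2013561 ≡ 1459
1419^4 ≡ 1459^2 = 2128681 ≡ 719
1419^8 ≡ 719^2 = 516961 ≡ 1384
1419^16 ≡ 1384^2 = 1915456 ≡ 1835
1419^32 ≡ 1835^2 = 3367225 ≡ 1492
1419^64 ≡ 1492^2 = 2226064 ≡ 1552
1419^128 ≡ 1552^2 = 2408704 ≡ 747
1419^256 ≡ 747^2 = 558009 ≡ 1881
393 = 256 + 128 + 8 + 1, so 1419^393 ≡ 1881·747·1384·1419 ≡ 735 (mod 1931)
393^2 = 154449 ≡ 1900
393^4 ≡ 1900^2 = 3610000 ≡ 961
393^8 ≡ 961^2 = 923521 ≡ 503
393^16 ≡ 503^2 = 253009 ≡ 48
393^32 ≡ 48^2 = 2304 ≡ 373
393^64 ≡ 373^2 = 139129 ≡ 97
393^128 ≡ 97^2 = 9409 ≡ 1685
393^256 ≡ 1685^2 = 2839225 ≡ 655
393^512 ≡ 655^2 = 429025 ≡ 343
393^1024 ≡ 343^2 = 117649 ≡ 1789
1847 = 1024 + 512 + 256 + 32 + 16 + 4 + 2 + 1, so 393^1847 ≡ 1789·343·655·373·48·961·1900·393 ≡ 1772 (mod 1931)
735·1772 = 1302420 ≡ 926 (mod 1931)
1121 ≠ 926, so verification fails.

reject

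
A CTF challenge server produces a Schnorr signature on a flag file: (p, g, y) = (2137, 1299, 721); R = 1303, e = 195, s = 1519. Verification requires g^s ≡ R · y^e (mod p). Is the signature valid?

g^s mod p:
1299^2 = 1687401 ≡ 1308
1299^4 ≡ 1308^2 = 1710864 ≡ 1264
1299^8 ≡ 1264^2 = 1597696 ≡ 1357
1299^16 ≡ 1357^2 = 1841449 ≡ 1492
1299^32 ≡ 1492^2 = 2226064 ≡ 1447
1299^64 ≡ 1447^2 = 2093809 ≡ 1686
1299^128 ≡ 1686^2 = 2842596 ≡ 386
1299^256 ≡ 386^2 = 148996 ≡ 1543
1299^512 ≡ 1543^2 = 2380849 ≡ 231
1299^1024 ≡ 231^2 = 53361 ≡ 2073
1519 = 1024 + 256 + 128 + 64 + 32 + 8 + 4 + 2 + 1, so 1299^1519 ≡ 2073·1543·386·1686·1447·1357·1264·1308·1299 ≡ 664 (mod 2137)
R · y^e mod p:
721^2 = 519841 ≡ 550
721^4 ≡ 550^2 = 302500 ≡ 1183
721^8 ≡ 1183^2 = 1399489 ≡ 1891
721^16 ≡ 1891^2 = 3575881 ≡ 680
721^32 ≡ 680^2 = 462400 ≡ 808
721^64 ≡ 808^2 = 652864 ≡ 1079
721^128 ≡ 1079^2 = 1164241 ≡ 1713
195 = 128 + 64 + 2 + 1, so 721^195 ≡ 1713·1079·550·721 ≡ 1347 (mod 2137)
1303·1347 = 1755141 ≡ 664 (mod 2137)
664 ≡ 664 (mod 2137); signature holds.

valid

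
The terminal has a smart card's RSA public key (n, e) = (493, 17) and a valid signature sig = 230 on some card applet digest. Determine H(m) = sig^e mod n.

sig^17 mod 493 = 298

298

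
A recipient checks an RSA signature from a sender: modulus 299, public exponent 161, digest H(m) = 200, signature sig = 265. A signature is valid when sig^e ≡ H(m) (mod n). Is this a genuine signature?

genuine

Squares mod 299: sig^1≡265, sig^2≡259, sig^4≡105, sig^8≡261, sig^16≡248, sig^32≡209, sig^64≡27, sig^128≡131
161 = 128 + 32 + 1, so sig^161 ≡ 131·209·265 ≡ 200 (mod 299)
Since 200 equals the digest 200, verification succeeds.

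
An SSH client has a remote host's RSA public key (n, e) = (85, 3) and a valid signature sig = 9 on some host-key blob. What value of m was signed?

49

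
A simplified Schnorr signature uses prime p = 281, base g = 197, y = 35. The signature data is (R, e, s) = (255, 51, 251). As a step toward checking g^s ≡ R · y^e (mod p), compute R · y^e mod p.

262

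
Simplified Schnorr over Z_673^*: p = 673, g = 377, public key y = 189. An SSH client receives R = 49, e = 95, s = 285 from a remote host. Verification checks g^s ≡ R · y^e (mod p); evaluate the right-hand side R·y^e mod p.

410

189^2 = 35721 ≡ 52
189^4 ≡ 52^2 = 2704 ≡ 12
189^8 ≡ 12^2 = 144
189^16 ≡ 144^2 = 20736 ≡ 546
189^32 ≡ 546^2 = 298116 ≡ 650
189^64 ≡ 650^2 = 422500 ≡ 529
95 = 64 + 16 + 8 + 4 + 2 + 1, so 189^95 ≡ 529·546·144·12·52·189 ≡ 338 (mod 673)
R · y^e ≡ 49·338 = 16562 ≡ 410 (mod 673)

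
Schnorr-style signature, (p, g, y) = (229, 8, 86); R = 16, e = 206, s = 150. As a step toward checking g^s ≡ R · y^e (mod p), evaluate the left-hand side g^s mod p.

68

8^150 mod 229 = 68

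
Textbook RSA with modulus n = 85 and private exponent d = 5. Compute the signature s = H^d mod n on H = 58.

28

H^2 ≡ 58^2 = 3364 ≡ 49
H^4 ≡ 49^2 = 2401 ≡ 21
5 = 4 + 1, so H^5 ≡ 21·58 ≡ 28 (mod 85)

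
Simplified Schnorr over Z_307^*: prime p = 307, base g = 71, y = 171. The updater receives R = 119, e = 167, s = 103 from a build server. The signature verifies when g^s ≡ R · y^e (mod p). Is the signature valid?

g^s mod p:
71^103 mod 307 = 286
R · y^e mod p:
171^167 mod 307 = 54
119·54 = 6426 ≡ 286 (mod 307)
286 ≡ 286 (mod 307); signature holds.

valid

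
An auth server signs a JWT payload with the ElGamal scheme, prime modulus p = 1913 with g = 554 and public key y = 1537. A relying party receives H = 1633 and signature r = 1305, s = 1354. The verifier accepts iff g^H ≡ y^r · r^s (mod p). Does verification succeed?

fails

Left side g^H mod p:
554^2 = 306916 ≡ 836
554^4 ≡ 836^2 = 698896 ≡ 651
554^8 ≡ 651^2 = 423801 ≡ 1028
554^16 ≡ 1028^2 = 1056784 ≡ 808
554^32 ≡ 808^2 = 652864 ≡ 531
554^64 ≡ 531^2 = 281961 ≡ 750
554^128 ≡ 750^2 = 562500 ≡ 78
554^256 ≡ 78^2 = 6084 ≡ 345
554^512 ≡ 345^2 = 119025 ≡ 419
554^1024 ≡ 419^2 = 175561 ≡ 1478
1633 = 1024 + 512 + 64 + 32 + 1, so 554^1633 ≡ 1478·419·750·531·554 ≡ 1171 (mod 1913)
Right side y^r · r^s mod p:
1537^2 = 2362369 ≡ 1727
1537^4 ≡ 1727^2 = 2982529 ≡ 162
1537^8 ≡ 162^2 = 26244 ≡ 1375
1537^16 ≡ 1375^2 = 1890625 ≡ 581
1537^32 ≡ 581^2 = 337561 ≡ 873
1537^64 ≡ 873^2 = 762129 ≡ 755
1537^128 ≡ 755^2 = 570025 ≡ 1864
1537^256 ≡ 1864^2 = 3474496 ≡ 488
1537^512 ≡ 488^2 = 238144 ≡ 932
1537^1024 ≡ 932^2 = 868624 ≡ 122
1305 = 1024 + 256 + 16 + 8 + 1, so 1537^1305 ≡ 122·488·581·1375·1537 ≡ 505 (mod 1913)
1305^2 = 1703025 ≡ 455
1305^4 ≡ 455^2 = 207025 ≡ 421
1305^8 ≡ 421^2 = 177241 ≡ 1245
1305^16 ≡ 1245^2 = 1550025 ≡ 495
1305^32 ≡ 495^2 = 245025 ≡ 161
1305^64 ≡ 161^2 = 25921 ≡ 1052
1305^128 ≡ 1052^2 = 1106704 ≡ 990
1305^256 ≡ 990^2 = 980100 ≡ 644
1305^512 ≡ 644^2 = 414736 ≡ 1528
1305^1024 ≡ 1528^2 = 2334784 ≡ 924
1354 = 1024 + 256 + 64 + 8 + 2, so 1305^1354 ≡ 924·644·1052·1245·455 ≡ 74 (mod 1913)
505·74 = 37370 ≡ 1023 (mod 1913)
1171 ≠ 1023, so verification fails.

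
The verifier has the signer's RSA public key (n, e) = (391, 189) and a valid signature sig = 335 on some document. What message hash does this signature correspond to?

sig^189 mod 391 = 31

31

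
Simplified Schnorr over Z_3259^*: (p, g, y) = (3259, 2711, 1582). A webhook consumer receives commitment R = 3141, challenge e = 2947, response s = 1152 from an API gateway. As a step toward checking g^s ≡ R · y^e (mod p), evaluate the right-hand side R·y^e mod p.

2518

Squares mod 3259: 1582^1≡1582, 1582^2≡3071, 1582^4≡2754, 1582^8≡823, 1582^16≡2716, 1582^32≡1539, 1582^64≡2487, 1582^128≡2846, 1582^256≡1101, 1582^512≡3112, 1582^1024≡2055, 1582^2048≡2620
2947 = 2048 + 512 + 256 + 128 + 2 + 1, so 1582^2947 ≡ 2620·3112·1101·2846·3071·1582 ≡ 2851 (mod 3259)
R · y^e ≡ 3141·2851 = 8954991 ≡ 2518 (mod 3259)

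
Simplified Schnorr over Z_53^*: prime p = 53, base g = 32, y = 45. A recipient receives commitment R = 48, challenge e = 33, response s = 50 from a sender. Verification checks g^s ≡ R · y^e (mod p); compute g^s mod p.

25

32^2 = 1024 ≡ 17
32^4 ≡ 17^2 = 289 ≡ 24
32^8 ≡ 24^2 = 576 ≡ 46
32^16 ≡ 46^2 = 2116 ≡ 49
32^32 ≡ 49^2 = 2401 ≡ 16
50 = 32 + 16 + 2, so 32^50 ≡ 16·49·17 ≡ 25 (mod 53)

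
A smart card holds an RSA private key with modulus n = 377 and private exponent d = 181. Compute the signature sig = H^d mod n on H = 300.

H^181 mod 377 = 287

287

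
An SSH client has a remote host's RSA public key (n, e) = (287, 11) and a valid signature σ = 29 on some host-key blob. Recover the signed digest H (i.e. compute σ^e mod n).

15

σ^11 mod 287 = 15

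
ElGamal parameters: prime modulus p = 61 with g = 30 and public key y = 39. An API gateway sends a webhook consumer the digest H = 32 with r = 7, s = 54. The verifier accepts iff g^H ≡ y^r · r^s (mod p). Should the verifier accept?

Left side g^H mod p:
30^2 = 900 ≡ 46
30^4 ≡ 46^2 = 2116 ≡ 42
30^8 ≡ 42^2 = 1764 ≡ 56
30^16 ≡ 56^2 = 3136 ≡ 25
30^32 ≡ 25^2 = 625 ≡ 15
Right side y^r · r^s mod p:
39^2 = 1521 ≡ 57
39^4 ≡ 57^2 = 3249 ≡ 16
7 = 4 + 2 + 1, so 39^7 ≡ 16·57·39 ≡ 5 (mod 61)
7^2 = 49
7^4 ≡ 49^2 = 2401 ≡ 22
7^8 ≡ 22^2 = 484 ≡ 57
7^16 ≡ 57^2 = 3249 ≡ 16
7^32 ≡ 16^2 = 256 ≡ 12
54 = 32 + 16 + 4 + 2, so 7^54 ≡ 12·16·22·49 ≡ 3 (mod 61)
5·3 = 15 ≡ 15 (mod 61)
15 ≡ 15 (mod 61), so the signature is genuine.

accept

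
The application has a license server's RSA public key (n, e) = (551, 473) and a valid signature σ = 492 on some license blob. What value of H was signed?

405

Squares mod 551: σ^1≡492, σ^2≡175, σ^4≡320, σ^8≡465, σ^16≡233, σ^32≡291, σ^64≡378, σ^128≡175, σ^256≡320
473 = 256 + 128 + 64 + 16 + 8 + 1, so σ^473 ≡ 320·175·378·233·465·492 ≡ 405 (mod 551)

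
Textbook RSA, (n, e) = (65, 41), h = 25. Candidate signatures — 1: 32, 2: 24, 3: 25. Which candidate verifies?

3

Candidate 1: Squares mod 65: 32^1≡32, 32^2≡49, 32^4≡61, 32^8≡16, 32^16≡61, 32^32≡16; 41 = 32 + 8 + 1, so 32^41 ≡ 16·16·32 ≡ 2 (mod 65)
Candidate 2: Squares mod 65: 24^1≡24, 24^2≡56, 24^4≡16, 24^8≡61, 24^16≡16, 24^32≡61; 41 = 32 + 8 + 1, so 24^41 ≡ 61·61·24 ≡ 59 (mod 65)
Candidate 3: Squares mod 65: 25^1≡25, 25^2≡40, 25^4≡40, 25^8≡40, 25^16≡40, 25^32≡40; 41 = 32 + 8 + 1, so 25^41 ≡ 40·40·25 ≡ 25 (mod 65)
  → matches h = 25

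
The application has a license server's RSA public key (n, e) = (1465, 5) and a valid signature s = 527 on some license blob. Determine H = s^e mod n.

682

s^2 ≡ 527^2 = 277729 ≡ 844
s^4 ≡ 844^2 = 712336 ≡ 346
5 = 4 + 1, so s^5 ≡ 346·527 ≡ 682 (mod 1465)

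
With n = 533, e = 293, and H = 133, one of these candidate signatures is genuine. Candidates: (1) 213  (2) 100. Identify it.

2

Candidate 1: 213^2 = 45369 ≡ 64; 213^4 ≡ 64^2 = 4096 ≡ 365; 213^8 ≡ 365^2 = 133225 ≡ 508; 213^16 ≡ 508^2 = 258064 ≡ 92; 213^32 ≡ 92^2 = 8464 ≡ 469; 213^64 ≡ 469^2 = 219961 ≡ 365; 213^128 ≡ 365^2 = 133225 ≡ 508; 213^256 ≡ 508^2 = 258064 ≡ 92; 293 = 256 + 32 + 4 + 1, so 213^293 ≡ 92·469·365·213 ≡ 226 (mod 533)
Candidate 2: 100^2 = 10000 ≡ 406; 100^4 ≡ 406^2 = 164836 ≡ 139; 100^8 ≡ 139^2 = 19321 ≡ 133; 100^16 ≡ 133^2 = 17689 ≡ 100; 100^32 ≡ 100^2 = 10000 ≡ 406; 100^64 ≡ 406^2 = 164836 ≡ 139; 100^128 ≡ 139^2 = 19321 ≡ 133; 100^256 ≡ 133^2 = 17689 ≡ 100; 293 = 256 + 32 + 4 + 1, so 100^293 ≡ 100·406·139·100 ≡ 133 (mod 533)
  → matches H = 133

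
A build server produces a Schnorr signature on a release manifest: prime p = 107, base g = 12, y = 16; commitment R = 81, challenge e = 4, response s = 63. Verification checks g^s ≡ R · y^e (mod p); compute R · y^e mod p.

Squares mod 107: 16^1≡16, 16^2≡42, 16^4≡52
16^4 ≡ 52 (mod 107)
R · y^e ≡ 81·52 = 4212 ≡ 39 (mod 107)

39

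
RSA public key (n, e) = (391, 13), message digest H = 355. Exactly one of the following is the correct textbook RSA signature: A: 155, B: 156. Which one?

A

Candidate A: 155^2 = 24025 ≡ 174; 155^4 ≡ 174^2 = 30276 ≡ 169; 155^8 ≡ 169^2 = 28561 ≡ 18; 13 = 8 + 4 + 1, so 155^13 ≡ 18·169·155 ≡ 355 (mod 391)
  → matches H = 355
Candidate B: 156^2 = 24336 ≡ 94; 156^4 ≡ 94^2 = 8836 ≡ 234; 156^8 ≡ 234^2 = 54756 ≡ 16; 13 = 8 + 4 + 1, so 156^13 ≡ 16·234·156 ≡ 301 (mod 391)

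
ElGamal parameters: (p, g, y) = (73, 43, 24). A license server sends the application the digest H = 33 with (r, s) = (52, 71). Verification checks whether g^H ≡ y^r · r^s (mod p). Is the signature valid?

invalid

Left side g^H mod p:
Squares mod 73: 43^1≡43, 43^2≡24, 43^4≡65, 43^8≡64, 43^16≡8, 43^32≡64
33 = 32 + 1, so 43^33 ≡ 64·43 ≡ 51 (mod 73)
Right side y^r · r^s mod p:
Squares mod 73: 24^1≡24, 24^2≡65, 24^4≡64, 24^8≡8, 24^16≡64, 24^32≡8
52 = 32 + 16 + 4, so 24^52 ≡ 8·64·64 ≡ 64 (mod 73)
Squares mod 73: 52^1≡52, 52^2≡3, 52^4≡9, 52^8≡8, 52^16≡64, 52^32≡8, 52^64≡64
71 = 64 + 4 + 2 + 1, so 52^71 ≡ 64·9·3·52 ≡ 66 (mod 73)
64·66 = 4224 ≡ 63 (mod 73)
51 ≠ 63, so verification fails.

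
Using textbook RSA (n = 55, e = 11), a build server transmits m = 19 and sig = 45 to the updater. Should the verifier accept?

reject

sig^11 mod 55 = 45
45 ≠ 19, so verification fails.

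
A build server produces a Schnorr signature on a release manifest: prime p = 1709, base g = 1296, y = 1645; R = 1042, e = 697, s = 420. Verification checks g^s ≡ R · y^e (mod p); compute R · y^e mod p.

1396

1645^2 = 2706025 ≡ 678
1645^4 ≡ 678^2 = 459684 ≡ 1672
1645^8 ≡ 1672^2 = 2795584 ≡ 1369
1645^16 ≡ 1369^2 = 1874161 ≡ 1097
1645^32 ≡ 1097^2 = 1203409 ≡ 273
1645^64 ≡ 273^2 = 74529 ≡ 1042
1645^128 ≡ 1042^2 = 1085764 ≡ 549
1645^256 ≡ 549^2 = 301401 ≡ 617
1645^512 ≡ 617^2 = 380689 ≡ 1291
697 = 512 + 128 + 32 + 16 + 8 + 1, so 1645^697 ≡ 1291·549·273·1097·1369·1645 ≡ 290 (mod 1709)
R · y^e ≡ 1042·290 = 302180 ≡ 1396 (mod 1709)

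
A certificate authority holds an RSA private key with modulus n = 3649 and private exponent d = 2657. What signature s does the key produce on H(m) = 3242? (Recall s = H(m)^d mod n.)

3529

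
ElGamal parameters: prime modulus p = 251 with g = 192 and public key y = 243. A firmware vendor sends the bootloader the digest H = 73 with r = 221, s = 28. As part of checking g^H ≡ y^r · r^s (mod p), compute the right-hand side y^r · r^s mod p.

140

243^2 = 59049 ≡ 64
243^4 ≡ 64^2 = 4096 ≡ 80
243^8 ≡ 80^2 = 6400 ≡ 125
243^16 ≡ 125^2 = 15625 ≡ 63
243^32 ≡ 63^2 = 3969 ≡ 204
243^64 ≡ 204^2 = 41616 ≡ 201
243^128 ≡ 201^2 = 40401 ≡ 241
221 = 128 + 64 + 16 + 8 + 4 + 1, so 243^221 ≡ 241·201·63·125·80·243 ≡ 91 (mod 251)
221^2 = 48841 ≡ 147
221^4 ≡ 147^2 = 21609 ≡ 23
221^8 ≡ 23^2 = 529 ≡ 27
221^16 ≡ 27^2 = 729 ≡ 227
28 = 16 + 8 + 4, so 221^28 ≡ 227·27·23 ≡ 156 (mod 251)
y^r · r^s ≡ 91·156 = 14196 ≡ 140 (mod 251)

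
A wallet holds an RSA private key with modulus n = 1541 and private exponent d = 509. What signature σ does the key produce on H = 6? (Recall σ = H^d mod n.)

H^509 mod 1541 = 837

837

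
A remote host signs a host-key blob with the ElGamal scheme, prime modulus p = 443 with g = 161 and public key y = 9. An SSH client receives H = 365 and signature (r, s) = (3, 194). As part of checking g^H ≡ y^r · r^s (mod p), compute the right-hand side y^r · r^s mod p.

Squares mod 443: 9^1≡9, 9^2≡81
3 = 2 + 1, so 9^3 ≡ 81·9 ≡ 286 (mod 443)
Squares mod 443: 3^1≡3, 3^2≡9, 3^4≡81, 3^8≡359, 3^16≡411, 3^32≡138, 3^64≡438, 3^128≡25
194 = 128 + 64 + 2, so 3^194 ≡ 25·438·9 ≡ 204 (mod 443)
y^r · r^s ≡ 286·204 = 58344 ≡ 311 (mod 443)

311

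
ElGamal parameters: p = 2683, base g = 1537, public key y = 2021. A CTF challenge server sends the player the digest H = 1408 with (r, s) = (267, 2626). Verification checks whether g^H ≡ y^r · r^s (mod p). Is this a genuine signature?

genuine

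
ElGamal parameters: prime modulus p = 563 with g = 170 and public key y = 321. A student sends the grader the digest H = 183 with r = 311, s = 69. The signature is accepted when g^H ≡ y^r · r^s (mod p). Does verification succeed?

Left side g^H mod p:
170^2 = 28900 ≡ 187
170^4 ≡ 187^2 = 34969 ≡ 63
170^8 ≡ 63^2 = 3969 ≡ 28
170^16 ≡ 28^2 = 784 ≡ 221
170^32 ≡ 221^2 = 48841 ≡ 423
170^64 ≡ 423^2 = 178929 ≡ 458
170^128 ≡ 458^2 = 209764 ≡ 328
183 = 128 + 32 + 16 + 4 + 2 + 1, so 170^183 ≡ 328·423·221·63·187·170 ≡ 59 (mod 563)
Right side y^r · r^s mod p:
321^2 = 103041 ≡ 12
321^4 ≡ 12^2 = 144
321^8 ≡ 144^2 = 20736 ≡ 468
321^16 ≡ 468^2 = 219024 ≡ 17
321^32 ≡ 17^2 = 289
321^64 ≡ 289^2 = 83521 ≡ 197
321^128 ≡ 197^2 = 38809 ≡ 525
321^256 ≡ 525^2 = 275625 ≡ 318
311 = 256 + 32 + 16 + 4 + 2 + 1, so 321^311 ≡ 318·289·17·144·12·321 ≡ 71 (mod 563)
311^2 = 96721 ≡ 448
311^4 ≡ 448^2 = 200704 ≡ 276
311^8 ≡ 276^2 = 76176 ≡ 171
311^16 ≡ 171^2 = 29241 ≡ 528
311^32 ≡ 528^2 = 278784 ≡ 99
311^64 ≡ 99^2 = 9801 ≡ 230
69 = 64 + 4 + 1, so 311^69 ≡ 230·276·311 ≡ 122 (mod 563)
71·122 = 8662 ≡ 217 (mod 563)
59 ≠ 217, so verification fails.

fails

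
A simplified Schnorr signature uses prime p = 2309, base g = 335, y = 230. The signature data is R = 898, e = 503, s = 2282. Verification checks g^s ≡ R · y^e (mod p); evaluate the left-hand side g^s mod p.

1176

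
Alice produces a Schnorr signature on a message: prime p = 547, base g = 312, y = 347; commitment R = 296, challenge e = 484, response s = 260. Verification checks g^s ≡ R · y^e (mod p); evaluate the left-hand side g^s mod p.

312^2 = 97344 ≡ 525
312^4 ≡ 525^2 = 275625 ≡ 484
312^8 ≡ 484^2 = 234256 ≡ 140
312^16 ≡ 140^2 = 19600 ≡ 455
312^32 ≡ 455^2 = 207025 ≡ 259
312^64 ≡ 259^2 = 67081 ≡ 347
312^128 ≡ 347^2 = 120409 ≡ 69
312^256 ≡ 69^2 = 4761 ≡ 385
260 = 256 + 4, so 312^260 ≡ 385·484 ≡ 360 (mod 547)

360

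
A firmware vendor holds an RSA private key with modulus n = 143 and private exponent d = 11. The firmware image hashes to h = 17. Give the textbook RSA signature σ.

127

Squares mod 143: h^1≡17, h^2≡3, h^4≡9, h^8≡81
11 = 8 + 2 + 1, so h^11 ≡ 81·3·17 ≡ 127 (mod 143)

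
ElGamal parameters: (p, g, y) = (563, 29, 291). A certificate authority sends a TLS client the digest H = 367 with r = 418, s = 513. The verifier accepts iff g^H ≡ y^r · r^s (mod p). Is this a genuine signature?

Left side g^H mod p:
Squares mod 563: 29^1≡29, 29^2≡278, 29^4≡153, 29^8≡326, 29^16≡432, 29^32≡271, 29^64≡251, 29^128≡508, 29^256≡210
367 = 256 + 64 + 32 + 8 + 4 + 2 + 1, so 29^367 ≡ 210·251·271·326·153·278·29 ≡ 331 (mod 563)
Right side y^r · r^s mod p:
Squares mod 563: 291^1≡291, 291^2≡231, 291^4≡439, 291^8≡175, 291^16≡223, 291^32≡185, 291^64≡445, 291^128≡412, 291^256≡281
418 = 256 + 128 + 32 + 2, so 291^418 ≡ 281·412·185·231 ≡ 221 (mod 563)
Squares mod 563: 418^1≡418, 418^2≡194, 418^4≡478, 418^8≡469, 418^16≡391, 418^32≡308, 418^64≡280, 418^128≡143, 418^256≡181, 418^512≡107
513 = 512 + 1, so 418^513 ≡ 107·418 ≡ 249 (mod 563)
221·249 = 55029 ≡ 418 (mod 563)
331 ≠ 418, so verification fails.

forged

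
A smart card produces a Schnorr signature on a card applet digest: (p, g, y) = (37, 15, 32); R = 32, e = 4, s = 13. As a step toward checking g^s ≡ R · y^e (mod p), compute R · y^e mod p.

32^2 = 1024 ≡ 25
32^4 ≡ 25^2 = 625 ≡ 33
R · y^e ≡ 32·33 = 1056 ≡ 20 (mod 37)

20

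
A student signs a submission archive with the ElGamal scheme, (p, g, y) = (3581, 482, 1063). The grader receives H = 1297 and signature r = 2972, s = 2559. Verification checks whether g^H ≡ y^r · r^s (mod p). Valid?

yes

Left side g^H mod p:
Squares mod 3581: 482^1≡482, 482^2≡3140, 482^4≡1107, 482^8≡747, 482^16≡2954, 482^32≡2800, 482^64≡1191, 482^128≡405, 482^256≡2880, 482^512≡804, 482^1024≡1836
1297 = 1024 + 256 + 16 + 1, so 482^1297 ≡ 1836·2880·2954·482 ≡ 2457 (mod 3581)
Right side y^r · r^s mod p:
Squares mod 3581: 1063^1≡1063, 1063^2≡1954, 1063^4≡770, 1063^8≡2035, 1063^16≡1589, 1063^32≡316, 1063^64≡3169, 1063^128≡1437, 1063^256≡2313, 1063^512≡3536, 1063^1024≡2025, 1063^2048≡380
2972 = 2048 + 512 + 256 + 128 + 16 + 8 + 4, so 1063^2972 ≡ 380·3536·2313·1437·1589·2035·770 ≡ 2628 (mod 3581)
Squares mod 3581: 2972^1≡2972, 2972^2≡2038, 2972^4≡3065, 2972^8≡1262, 2972^16≡2680, 2972^32≡2495, 2972^64≡1247, 2972^128≡855, 2972^256≡501, 2972^512≡331, 2972^1024≡2131, 2972^2048≡453
2559 = 2048 + 256 + 128 + 64 + 32 + 16 + 8 + 4 + 2 + 1, so 2972^2559 ≡ 453·501·855·1247·2495·2680·1262·3065·2038·2972 ≡ 283 (mod 3581)
2628·283 = 743724 ≡ 2457 (mod 3581)
2457 ≡ 2457 (mod 3581), so the signature is genuine.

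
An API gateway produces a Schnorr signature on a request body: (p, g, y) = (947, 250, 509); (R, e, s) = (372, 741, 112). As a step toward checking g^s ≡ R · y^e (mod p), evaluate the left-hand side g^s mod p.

686

Squares mod 947: 250^1≡250, 250^2≡945, 250^4≡4, 250^8≡16, 250^16≡256, 250^32≡193, 250^64≡316
112 = 64 + 32 + 16, so 250^112 ≡ 316·193·256 ≡ 686 (mod 947)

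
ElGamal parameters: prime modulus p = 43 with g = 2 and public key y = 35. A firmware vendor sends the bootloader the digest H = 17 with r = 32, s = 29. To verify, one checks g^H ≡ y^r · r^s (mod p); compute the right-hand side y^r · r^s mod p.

35^2 = 1225 ≡ 21
35^4 ≡ 21^2 = 441 ≡ 11
35^8 ≡ 11^2 = 121 ≡ 35
35^16 ≡ 35^2 = 1225 ≡ 21
35^32 ≡ 21^2 = 441 ≡ 11
32^2 = 1024 ≡ 35
32^4 ≡ 35^2 = 1225 ≡ 21
32^8 ≡ 21^2 = 441 ≡ 11
32^16 ≡ 11^2 = 121 ≡ 35
29 = 16 + 8 + 4 + 1, so 32^29 ≡ 35·11·21·32 ≡ 32 (mod 43)
y^r · r^s ≡ 11·32 = 352 ≡ 8 (mod 43)

8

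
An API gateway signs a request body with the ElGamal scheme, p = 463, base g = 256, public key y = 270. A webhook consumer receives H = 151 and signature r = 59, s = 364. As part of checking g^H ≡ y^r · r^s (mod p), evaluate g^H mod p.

410

256^2 = 65536 ≡ 253
256^4 ≡ 253^2 = 64009 ≡ 115
256^8 ≡ 115^2 = 13225 ≡ 261
256^16 ≡ 261^2 = 68121 ≡ 60
256^32 ≡ 60^2 = 3600 ≡ 359
256^64 ≡ 359^2 = 128881 ≡ 167
256^128 ≡ 167^2 = 27889 ≡ 109
151 = 128 + 16 + 4 + 2 + 1, so 256^151 ≡ 109·60·115·253·256 ≡ 410 (mod 463)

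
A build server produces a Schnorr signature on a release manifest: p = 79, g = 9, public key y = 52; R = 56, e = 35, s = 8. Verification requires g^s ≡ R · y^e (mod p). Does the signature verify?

g^s mod p:
9^2 = 81 ≡ 2
9^4 ≡ 2^2 = 4
9^8 ≡ 4^2 = 16
R · y^e mod p:
52^2 = 2704 ≡ 18
52^4 ≡ 18^2 = 324 ≡ 8
52^8 ≡ 8^2 = 64
52^16 ≡ 64^2 = 4096 ≡ 67
52^32 ≡ 67^2 = 4489 ≡ 65
35 = 32 + 2 + 1, so 52^35 ≡ 65·18·52 ≡ 10 (mod 79)
56·10 = 560 ≡ 7 (mod 79)
16 ≠ 7; the check fails.

does not verify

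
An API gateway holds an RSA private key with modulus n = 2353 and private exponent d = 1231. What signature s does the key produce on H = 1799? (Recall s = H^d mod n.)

177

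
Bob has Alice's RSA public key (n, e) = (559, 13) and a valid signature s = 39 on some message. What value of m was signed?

247

s^2 ≡ 39^2 = 1521 ≡ 403
s^4 ≡ 403^2 = 162409 ≡ 299
s^8 ≡ 299^2 = 89401 ≡ 520
13 = 8 + 4 + 1, so s^13 ≡ 520·299·39 ≡ 247 (mod 559)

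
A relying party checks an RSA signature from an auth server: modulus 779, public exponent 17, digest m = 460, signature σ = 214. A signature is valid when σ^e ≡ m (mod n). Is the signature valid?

σ^2 ≡ 214^2 = 45796 ≡ 614
σ^4 ≡ 614^2 = 376996 ≡ 739
σ^8 ≡ 739^2 = 546121 ≡ 42
σ^16 ≡ 42^2 = 1764 ≡ 206
17 = 16 + 1, so σ^17 ≡ 206·214 ≡ 460 (mod 779)
460 = m, so the signature checks out.

valid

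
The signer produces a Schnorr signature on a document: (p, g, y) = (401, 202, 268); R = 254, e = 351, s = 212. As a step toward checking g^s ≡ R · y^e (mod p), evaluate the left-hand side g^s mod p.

381

Squares mod 401: 202^1≡202, 202^2≡303, 202^4≡381, 202^8≡400, 202^16≡1, 202^32≡1, 202^64≡1, 202^128≡1
212 = 128 + 64 + 16 + 4, so 202^212 ≡ 1·1·1·381 ≡ 381 (mod 401)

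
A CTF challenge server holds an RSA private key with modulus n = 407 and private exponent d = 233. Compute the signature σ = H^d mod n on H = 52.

Squares mod 407: H^1≡52, H^2≡262, H^4≡268, H^8≡192, H^16≡234, H^32≡218, H^64≡312, H^128≡71
233 = 128 + 64 + 32 + 8 + 1, so H^233 ≡ 71·312·218·192·52 ≡ 402 (mod 407)

402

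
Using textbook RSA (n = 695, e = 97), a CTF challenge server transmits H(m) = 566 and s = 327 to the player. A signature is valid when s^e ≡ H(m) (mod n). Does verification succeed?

fails

s^2 ≡ 327^2 = 106929 ≡ 594
s^4 ≡ 594^2 = 352836 ≡ 471
s^8 ≡ 471^2 = 221841 ≡ 136
s^16 ≡ 136^2 = 18496 ≡ 426
s^32 ≡ 426^2 = 181476 ≡ 81
s^64 ≡ 81^2 = 6561 ≡ 306
97 = 64 + 32 + 1, so s^97 ≡ 306·81·327 ≡ 627 (mod 695)
627 ≠ 566, so verification fails.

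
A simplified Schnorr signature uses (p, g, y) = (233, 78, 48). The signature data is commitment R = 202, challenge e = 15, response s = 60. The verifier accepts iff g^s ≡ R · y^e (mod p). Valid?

g^s mod p:
Squares mod 233: 78^1≡78, 78^2≡26, 78^4≡210, 78^8≡63, 78^16≡8, 78^32≡64
60 = 32 + 16 + 8 + 4, so 78^60 ≡ 64·8·63·210 ≡ 217 (mod 233)
R · y^e mod p:
Squares mod 233: 48^1≡48, 48^2≡207, 48^4≡210, 48^8≡63
15 = 8 + 4 + 2 + 1, so 48^15 ≡ 63·210·207·48 ≡ 39 (mod 233)
202·39 = 7878 ≡ 189 (mod 233)
217 ≠ 189; the check fails.

no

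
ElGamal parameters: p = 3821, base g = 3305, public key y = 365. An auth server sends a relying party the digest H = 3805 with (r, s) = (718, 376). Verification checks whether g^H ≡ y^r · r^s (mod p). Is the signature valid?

Left side g^H mod p:
3305^2 = 10923025 ≡ 2607
3305^4 ≡ 2607^2 = 6796449 ≡ 2711
3305^8 ≡ 2711^2 = 7349521 ≡ 1738
3305^16 ≡ 1738^2 = 3020644 ≡ 2054
3305^32 ≡ 2054^2 = 4218916 ≡ 532
3305^64 ≡ 532^2 = 283024 ≡ 270
3305^128 ≡ 270^2 = 72900 ≡ 301
3305^256 ≡ 301^2 = 90601 ≡ 2718
3305^512 ≡ 2718^2 = 7387524 ≡ 1531
3305^1024 ≡ 1531^2 = 2343961 ≡ 1688
3305^2048 ≡ 1688^2 = 2849344 ≡ 2699
3805 = 2048 + 1024 + 512 + 128 + 64 + 16 + 8 + 4 + 1, so 3305^3805 ≡ 2699·1688·1531·301·270·2054·1738·2711·3305 ≡ 1168 (mod 3821)
Right side y^r · r^s mod p:
365^2 = 133225 ≡ 3311
365^4 ≡ 3311^2 = 10962721 ≡ 272
365^8 ≡ 272^2 = 73984 ≡ 1385
365^16 ≡ 1385^2 = 1918225 ≡ 83
365^32 ≡ 83^2 = 6889 ≡ 3068
365^64 ≡ 3068^2 = 9412624 ≡ 1501
365^128 ≡ 1501^2 = 2253001 ≡ 2432
365^256 ≡ 2432^2 = 5914624 ≡ 3537
365^512 ≡ 3537^2 = 12510369 ≡ 415
718 = 512 + 128 + 64 + 8 + 4 + 2, so 365^718 ≡ 415·2432·1501·1385·272·3311 ≡ 613 (mod 3821)
718^2 = 515524 ≡ 3510
718^4 ≡ 3510^2 = 12320100 ≡ 1196
718^8 ≡ 1196^2 = 1430416 ≡ 1362
718^16 ≡ 1362^2 = 1855044 ≡ 1859
718^32 ≡ 1859^2 = 3455881 ≡ 1697
718^64 ≡ 1697^2 = 2879809 ≡ 2596
718^128 ≡ 2596^2 = 6739216 ≡ 2793
718^256 ≡ 2793^2 = 7800849 ≡ 2188
376 = 256 + 64 + 32 + 16 + 8, so 718^376 ≡ 2188·2596·1697·1859·1362 ≡ 952 (mod 3821)
613·952 = 583576 ≡ 2784 (mod 3821)
1168 ≠ 2784, so verification fails.

invalid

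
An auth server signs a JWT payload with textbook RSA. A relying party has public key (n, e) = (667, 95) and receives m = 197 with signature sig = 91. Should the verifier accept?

reject

Squares mod 667: sig^1≡91, sig^2≡277, sig^4≡24, sig^8≡576, sig^16≡277, sig^32≡24, sig^64≡576
95 = 64 + 16 + 8 + 4 + 2 + 1, so sig^95 ≡ 576·277·576·24·277·91 ≡ 643 (mod 667)
sig^95 mod 667 = 643, but m = 197.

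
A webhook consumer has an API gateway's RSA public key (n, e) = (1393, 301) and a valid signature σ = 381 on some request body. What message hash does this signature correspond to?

σ^2 ≡ 381^2 = 145161 ≡ 289
σ^4 ≡ 289^2 = 83521 ≡ 1334
σ^8 ≡ 1334^2 = 1779556 ≡ 695
σ^16 ≡ 695^2 = 483025 ≡ 1047
σ^32 ≡ 1047^2 = 1096209 ≡ 1311
σ^64 ≡ 1311^2 = 1718721 ≡ 1152
σ^128 ≡ 1152^2 = 1327104 ≡ 968
σ^256 ≡ 968^2 = 937024 ≡ 928
301 = 256 + 32 + 8 + 4 + 1, so σ^301 ≡ 928·1311·695·1334·381 ≡ 339 (mod 1393)

339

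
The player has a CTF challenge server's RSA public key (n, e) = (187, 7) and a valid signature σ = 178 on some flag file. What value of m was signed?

σ^2 ≡ 178^2 = 31684 ≡ 81
σ^4 ≡ 81^2 = 6561 ≡ 16
7 = 4 + 2 + 1, so σ^7 ≡ 16·81·178 ≡ 117 (mod 187)

117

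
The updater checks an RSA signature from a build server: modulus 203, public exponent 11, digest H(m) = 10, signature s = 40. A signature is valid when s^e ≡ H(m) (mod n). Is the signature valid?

s^2 ≡ 40^2 = 1600 ≡ 179
s^4 ≡ 179^2 = 32041 ≡ 170
s^8 ≡ 170^2 = 28900 ≡ 74
11 = 8 + 2 + 1, so s^11 ≡ 74·179·40 ≡ 10 (mod 203)
s^11 mod 203 = 10 matches H(m).

valid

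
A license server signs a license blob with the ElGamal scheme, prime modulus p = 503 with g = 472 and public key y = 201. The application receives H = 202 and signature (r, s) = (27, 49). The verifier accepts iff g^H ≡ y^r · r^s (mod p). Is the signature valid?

Left side g^H mod p:
472^202 mod 503 = 95
Right side y^r · r^s mod p:
201^27 mod 503 = 207
27^49 mod 503 = 257
207·257 = 53199 ≡ 384 (mod 503)
95 ≠ 384, so verification fails.

invalid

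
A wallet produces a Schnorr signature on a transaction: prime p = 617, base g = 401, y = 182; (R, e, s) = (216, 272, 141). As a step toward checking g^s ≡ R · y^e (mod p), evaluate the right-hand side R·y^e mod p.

182^2 = 33124 ≡ 423
182^4 ≡ 423^2 = 178929 ≡ 616
182^8 ≡ 616^2 = 379456 ≡ 1
182^16 ≡ 1^2 = 1
182^32 ≡ 1^2 = 1
182^64 ≡ 1^2 = 1
182^128 ≡ 1^2 = 1
182^256 ≡ 1^2 = 1
272 = 256 + 16, so 182^272 ≡ 1·1 ≡ 1 (mod 617)
R · y^e ≡ 216·1 = 216 ≡ 216 (mod 617)

216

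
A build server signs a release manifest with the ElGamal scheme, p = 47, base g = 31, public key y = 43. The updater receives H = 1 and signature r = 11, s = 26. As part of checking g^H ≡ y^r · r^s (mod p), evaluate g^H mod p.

31

31^1 mod 47 = 31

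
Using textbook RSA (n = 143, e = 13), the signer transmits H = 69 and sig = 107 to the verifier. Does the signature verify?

does not verify

sig^2 ≡ 107^2 = 11449 ≡ 9
sig^4 ≡ 9^2 = 81
sig^8 ≡ 81^2 = 6561 ≡ 126
13 = 8 + 4 + 1, so sig^13 ≡ 126·81·107 ≡ 94 (mod 143)
The recovered value 94 does not match the digest 69.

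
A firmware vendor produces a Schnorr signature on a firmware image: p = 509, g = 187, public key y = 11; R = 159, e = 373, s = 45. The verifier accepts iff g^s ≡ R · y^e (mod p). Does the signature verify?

g^s mod p:
187^2 = 34969 ≡ 357
187^4 ≡ 357^2 = 127449 ≡ 199
187^8 ≡ 199^2 = 39601 ≡ 408
187^16 ≡ 408^2 = 166464 ≡ 21
187^32 ≡ 21^2 = 441
45 = 32 + 8 + 4 + 1, so 187^45 ≡ 441·408·199·187 ≡ 313 (mod 509)
R · y^e mod p:
11^2 = 121
11^4 ≡ 121^2 = 14641 ≡ 389
11^8 ≡ 389^2 = 151321 ≡ 148
11^16 ≡ 148^2 = 21904 ≡ 17
11^32 ≡ 17^2 = 289
11^64 ≡ 289^2 = 83521 ≡ 45
11^128 ≡ 45^2 = 2025 ≡ 498
11^256 ≡ 498^2 = 248004 ≡ 121
373 = 256 + 64 + 32 + 16 + 4 + 1, so 11^373 ≡ 121·45·289·17·389·11 ≡ 141 (mod 509)
159·141 = 22419 ≡ 23 (mod 509)
313 ≠ 23; the check fails.

does not verify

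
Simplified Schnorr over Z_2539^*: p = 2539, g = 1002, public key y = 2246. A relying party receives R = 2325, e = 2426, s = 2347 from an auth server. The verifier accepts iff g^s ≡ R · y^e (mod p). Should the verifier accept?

g^s mod p:
1002^2 = 1004004 ≡ 1099
1002^4 ≡ 1099^2 = 1207801 ≡ 1776
1002^8 ≡ 1776^2 = 3154176 ≡ 738
1002^16 ≡ 738^2 = 544644 ≡ 1298
1002^32 ≡ 1298^2 = 1684804 ≡ 1447
1002^64 ≡ 1447^2 = 2093809 ≡ 1673
1002^128 ≡ 1673^2 = 2798929 ≡ 951
1002^256 ≡ 951^2 = 904401 ≡ 517
1002^512 ≡ 517^2 = 267289 ≡ 694
1002^1024 ≡ 694^2 = 481636 ≡ 1765
1002^2048 ≡ 1765^2 = 3115225 ≡ 2411
2347 = 2048 + 256 + 32 + 8 + 2 + 1, so 1002^2347 ≡ 2411·517·1447·738·1099·1002 ≡ 949 (mod 2539)
R · y^e mod p:
2246^2 = 5044516 ≡ 2062
2246^4 ≡ 2062^2 = 4251844 ≡ 1558
2246^8 ≡ 1558^2 = 2427364 ≡ 80
2246^16 ≡ 80^2 = 6400 ≡ 1322
2246^32 ≡ 1322^2 = 1747684 ≡ 852
2246^64 ≡ 852^2 = 725904 ≡ 2289
2246^128 ≡ 2289^2 = 5239521 ≡ 1564
2246^256 ≡ 1564^2 = 2446096 ≡ 1039
2246^512 ≡ 1039^2 = 1079521 ≡ 446
2246^1024 ≡ 446^2 = 198916 ≡ 874
2246^2048 ≡ 874^2 = 763876 ≡ 2176
2426 = 2048 + 256 + 64 + 32 + 16 + 8 + 2, so 2246^2426 ≡ 2176·1039·2289·852·1322·80·2062 ≡ 1621 (mod 2539)
2325·1621 = 3768825 ≡ 949 (mod 2539)
949 ≡ 949 (mod 2539); signature holds.

accept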